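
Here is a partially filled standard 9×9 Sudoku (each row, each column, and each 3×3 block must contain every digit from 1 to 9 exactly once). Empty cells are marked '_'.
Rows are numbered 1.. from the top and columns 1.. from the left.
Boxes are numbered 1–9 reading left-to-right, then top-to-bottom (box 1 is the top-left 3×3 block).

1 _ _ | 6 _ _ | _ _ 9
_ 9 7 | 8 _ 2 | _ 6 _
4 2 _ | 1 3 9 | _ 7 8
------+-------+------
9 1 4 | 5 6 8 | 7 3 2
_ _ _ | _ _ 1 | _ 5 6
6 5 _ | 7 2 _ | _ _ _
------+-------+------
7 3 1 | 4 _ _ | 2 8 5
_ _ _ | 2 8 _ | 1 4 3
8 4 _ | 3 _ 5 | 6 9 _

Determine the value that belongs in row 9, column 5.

Cell row 9, column 5 itself could take any of {1, 7} by direct elimination.
Consider where 1 can go in column 5.
row 1, column 5 is out (row 1 already has a 1).
row 2, column 5 is out (box 2 already has a 1).
row 5, column 5 is out (row 5 already has a 1).
row 7, column 5 is out (row 7 already has a 1).
So the only cell in column 5 that can hold 1 is row 9, column 5.
Therefore row 9, column 5 = 1.

1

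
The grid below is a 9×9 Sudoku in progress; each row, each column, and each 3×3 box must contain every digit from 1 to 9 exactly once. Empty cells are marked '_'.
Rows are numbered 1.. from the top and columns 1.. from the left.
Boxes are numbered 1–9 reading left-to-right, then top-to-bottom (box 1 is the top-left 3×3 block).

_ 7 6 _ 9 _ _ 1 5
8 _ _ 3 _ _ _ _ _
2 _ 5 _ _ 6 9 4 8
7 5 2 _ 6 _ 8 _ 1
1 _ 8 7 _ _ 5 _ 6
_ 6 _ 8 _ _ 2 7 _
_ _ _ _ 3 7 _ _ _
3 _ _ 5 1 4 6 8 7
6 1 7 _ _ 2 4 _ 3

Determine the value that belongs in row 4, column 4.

4

Cell row 4, column 4 itself could take any of {4, 9} by direct elimination.
Consider where 4 can go in row 4.
row 4, column 6 is out (column 6 already has a 4).
row 4, column 8 is out (column 8 already has a 4).
So the only cell in row 4 that can hold 4 is row 4, column 4.
Therefore row 4, column 4 = 4.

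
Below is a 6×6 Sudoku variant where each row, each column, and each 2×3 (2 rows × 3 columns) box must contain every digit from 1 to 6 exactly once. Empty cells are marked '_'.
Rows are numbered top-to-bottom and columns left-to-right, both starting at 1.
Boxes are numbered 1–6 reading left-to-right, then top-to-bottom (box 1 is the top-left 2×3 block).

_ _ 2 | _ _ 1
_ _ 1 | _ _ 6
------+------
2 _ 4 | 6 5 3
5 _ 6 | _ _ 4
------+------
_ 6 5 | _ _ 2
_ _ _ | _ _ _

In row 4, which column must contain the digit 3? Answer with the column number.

Consider where 3 can go in row 4.
R4C4 is out (box 4 already has a 3).
R4C5 is out (box 4 already has a 3).
So the only cell in row 4 that can hold 3 is R4C2.
That is column 2.

2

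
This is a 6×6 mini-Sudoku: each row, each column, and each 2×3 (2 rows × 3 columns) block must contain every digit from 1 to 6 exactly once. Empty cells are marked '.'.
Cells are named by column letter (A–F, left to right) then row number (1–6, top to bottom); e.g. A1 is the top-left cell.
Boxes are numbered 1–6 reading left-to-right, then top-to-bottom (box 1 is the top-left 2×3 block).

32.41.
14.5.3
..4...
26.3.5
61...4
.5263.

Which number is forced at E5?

Cell E5 itself could take any of {2, 5} by direct elimination.
Consider where 5 can go in column E.
E2 is out (row 2 already has a 5).
E3 is out (box 4 already has a 5).
E4 is out (row 4 already has a 5).
So the only cell in column E that can hold 5 is E5.
Therefore E5 = 5.

5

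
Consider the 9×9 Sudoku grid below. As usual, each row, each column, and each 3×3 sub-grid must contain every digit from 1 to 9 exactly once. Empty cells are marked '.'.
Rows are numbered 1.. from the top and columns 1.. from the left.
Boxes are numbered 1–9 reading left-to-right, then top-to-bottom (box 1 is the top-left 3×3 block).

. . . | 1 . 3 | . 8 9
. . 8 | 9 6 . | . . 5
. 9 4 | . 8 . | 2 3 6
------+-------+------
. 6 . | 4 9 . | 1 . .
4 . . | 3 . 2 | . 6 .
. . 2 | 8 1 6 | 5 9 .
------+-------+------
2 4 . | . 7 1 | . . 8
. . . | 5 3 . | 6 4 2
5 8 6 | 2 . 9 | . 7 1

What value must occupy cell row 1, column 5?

Cell row 1, column 5 itself could take any of {2, 4, 5} by direct elimination.
Consider where 2 can go in box 2.
row 2, column 6 is out (column 6 already has a 2).
row 3, column 4 is out (row 3 already has a 2).
row 3, column 6 is out (row 3 already has a 2).
So the only cell in box 2 that can hold 2 is row 1, column 5.
Therefore row 1, column 5 = 2.

2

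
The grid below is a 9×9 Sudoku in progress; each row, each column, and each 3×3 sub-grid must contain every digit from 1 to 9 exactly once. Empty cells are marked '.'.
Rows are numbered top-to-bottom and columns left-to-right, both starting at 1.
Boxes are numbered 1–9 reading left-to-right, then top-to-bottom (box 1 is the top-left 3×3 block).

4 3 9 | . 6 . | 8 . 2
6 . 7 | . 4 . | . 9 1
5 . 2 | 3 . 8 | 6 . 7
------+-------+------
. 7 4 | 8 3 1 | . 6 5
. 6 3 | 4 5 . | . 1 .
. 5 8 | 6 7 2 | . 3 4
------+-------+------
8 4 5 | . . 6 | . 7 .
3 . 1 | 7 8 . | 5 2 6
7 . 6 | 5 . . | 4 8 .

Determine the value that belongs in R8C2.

9

Row 8 already contains {1, 2, 3, 5, 6, 7, 8}.
Column 2 already contains {3, 4, 5, 6, 7}.
Its 3×3 block (box 7) already contains {1, 3, 4, 5, 6, 7, 8}.
The only value from 1–9 not eliminated is 9, so R8C2 = 9.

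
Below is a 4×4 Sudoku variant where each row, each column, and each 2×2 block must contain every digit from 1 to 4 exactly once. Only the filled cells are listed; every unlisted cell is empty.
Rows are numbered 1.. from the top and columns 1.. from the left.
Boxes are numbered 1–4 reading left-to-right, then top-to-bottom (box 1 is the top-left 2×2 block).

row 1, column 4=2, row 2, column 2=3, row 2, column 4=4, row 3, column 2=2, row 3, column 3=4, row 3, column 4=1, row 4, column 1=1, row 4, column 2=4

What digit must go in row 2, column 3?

1

Row 2 already contains {3, 4}.
Column 3 already contains {4}.
Its 2×2 block (box 2) already contains {2, 4}.
The only value from 1–4 not eliminated is 1, so row 2, column 3 = 1.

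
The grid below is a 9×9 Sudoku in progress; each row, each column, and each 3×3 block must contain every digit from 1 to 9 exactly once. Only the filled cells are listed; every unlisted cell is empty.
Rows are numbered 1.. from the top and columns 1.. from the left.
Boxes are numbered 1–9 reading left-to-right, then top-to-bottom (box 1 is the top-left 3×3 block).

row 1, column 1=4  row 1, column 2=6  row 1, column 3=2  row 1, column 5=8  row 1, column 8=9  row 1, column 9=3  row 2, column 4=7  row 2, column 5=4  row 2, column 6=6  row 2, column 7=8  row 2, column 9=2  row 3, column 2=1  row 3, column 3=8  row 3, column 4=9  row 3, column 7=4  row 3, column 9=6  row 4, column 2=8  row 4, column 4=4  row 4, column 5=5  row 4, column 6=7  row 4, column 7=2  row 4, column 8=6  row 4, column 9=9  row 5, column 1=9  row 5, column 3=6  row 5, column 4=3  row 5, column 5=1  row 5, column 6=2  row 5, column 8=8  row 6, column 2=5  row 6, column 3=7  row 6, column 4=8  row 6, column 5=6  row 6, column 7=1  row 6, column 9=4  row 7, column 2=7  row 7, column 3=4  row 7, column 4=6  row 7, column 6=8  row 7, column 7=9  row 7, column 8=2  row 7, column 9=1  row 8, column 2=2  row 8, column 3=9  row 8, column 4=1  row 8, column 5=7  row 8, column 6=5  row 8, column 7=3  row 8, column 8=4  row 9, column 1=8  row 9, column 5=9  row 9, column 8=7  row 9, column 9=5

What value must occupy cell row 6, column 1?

Cell row 6, column 1 itself could take any of {2, 3} by direct elimination.
Consider where 2 can go in row 6.
row 6, column 6 is out (column 6 already has a 2).
row 6, column 8 is out (column 8 already has a 2).
So the only cell in row 6 that can hold 2 is row 6, column 1.
Therefore row 6, column 1 = 2.

2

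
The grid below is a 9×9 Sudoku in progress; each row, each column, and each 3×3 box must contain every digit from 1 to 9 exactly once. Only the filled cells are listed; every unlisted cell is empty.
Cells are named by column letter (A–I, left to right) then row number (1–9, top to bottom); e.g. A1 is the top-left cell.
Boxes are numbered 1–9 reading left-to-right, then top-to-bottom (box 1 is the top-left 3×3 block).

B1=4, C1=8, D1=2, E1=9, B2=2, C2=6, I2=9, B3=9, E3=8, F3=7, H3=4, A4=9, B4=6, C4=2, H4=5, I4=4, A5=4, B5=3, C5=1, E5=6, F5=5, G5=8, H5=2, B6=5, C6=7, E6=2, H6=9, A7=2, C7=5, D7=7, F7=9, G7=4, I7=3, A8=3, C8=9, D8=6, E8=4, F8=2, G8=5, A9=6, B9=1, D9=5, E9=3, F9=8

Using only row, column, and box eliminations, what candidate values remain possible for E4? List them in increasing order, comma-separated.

Row 4 already contains {2, 4, 5, 6, 9}.
Column E already contains {2, 3, 4, 6, 8, 9}.
Its 3×3 block (box 5) already contains {2, 5, 6}.
Removing those from 1–9 leaves {1, 7} as the candidates for E4.

1,7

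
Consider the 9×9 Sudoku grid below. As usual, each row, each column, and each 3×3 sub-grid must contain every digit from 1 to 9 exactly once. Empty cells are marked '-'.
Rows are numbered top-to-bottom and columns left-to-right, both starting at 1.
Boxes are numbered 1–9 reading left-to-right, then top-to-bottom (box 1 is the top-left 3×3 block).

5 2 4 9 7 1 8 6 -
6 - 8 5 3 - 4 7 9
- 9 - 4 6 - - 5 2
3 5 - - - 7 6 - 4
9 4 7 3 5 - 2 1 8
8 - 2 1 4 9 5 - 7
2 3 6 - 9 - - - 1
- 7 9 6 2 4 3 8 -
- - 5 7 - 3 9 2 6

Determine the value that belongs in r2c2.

Row 2 already contains {3, 4, 5, 6, 7, 8, 9}.
Column 2 already contains {2, 3, 4, 5, 7, 9}.
Its 3×3 block (box 1) already contains {2, 4, 5, 6, 8, 9}.
The only value from 1–9 not eliminated is 1, so r2c2 = 1.

1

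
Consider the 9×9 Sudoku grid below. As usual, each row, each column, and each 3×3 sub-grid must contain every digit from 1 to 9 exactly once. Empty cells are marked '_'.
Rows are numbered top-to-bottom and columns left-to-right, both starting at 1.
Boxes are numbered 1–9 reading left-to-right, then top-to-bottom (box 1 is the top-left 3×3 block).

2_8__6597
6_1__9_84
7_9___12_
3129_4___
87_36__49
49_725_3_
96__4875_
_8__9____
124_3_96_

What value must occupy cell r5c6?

Row 5 already contains {3, 4, 6, 7, 8, 9}.
Column 6 already contains {4, 5, 6, 8, 9}.
Its 3×3 block (box 5) already contains {2, 3, 4, 5, 6, 7, 9}.
The only value from 1–9 not eliminated is 1, so r5c6 = 1.

1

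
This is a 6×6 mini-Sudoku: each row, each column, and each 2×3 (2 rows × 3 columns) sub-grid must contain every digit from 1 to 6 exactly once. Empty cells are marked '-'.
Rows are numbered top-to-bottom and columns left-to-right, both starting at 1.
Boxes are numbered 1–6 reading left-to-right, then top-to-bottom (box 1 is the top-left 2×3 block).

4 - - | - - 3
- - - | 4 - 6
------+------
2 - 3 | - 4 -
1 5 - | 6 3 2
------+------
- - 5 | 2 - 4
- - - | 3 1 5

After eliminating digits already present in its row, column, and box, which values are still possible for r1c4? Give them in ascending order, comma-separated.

Row 1 already contains {3, 4}.
Column 4 already contains {2, 3, 4, 6}.
Its 2×3 block (box 2) already contains {3, 4, 6}.
Removing those from 1–6 leaves {1, 5} as the candidates for r1c4.

1,5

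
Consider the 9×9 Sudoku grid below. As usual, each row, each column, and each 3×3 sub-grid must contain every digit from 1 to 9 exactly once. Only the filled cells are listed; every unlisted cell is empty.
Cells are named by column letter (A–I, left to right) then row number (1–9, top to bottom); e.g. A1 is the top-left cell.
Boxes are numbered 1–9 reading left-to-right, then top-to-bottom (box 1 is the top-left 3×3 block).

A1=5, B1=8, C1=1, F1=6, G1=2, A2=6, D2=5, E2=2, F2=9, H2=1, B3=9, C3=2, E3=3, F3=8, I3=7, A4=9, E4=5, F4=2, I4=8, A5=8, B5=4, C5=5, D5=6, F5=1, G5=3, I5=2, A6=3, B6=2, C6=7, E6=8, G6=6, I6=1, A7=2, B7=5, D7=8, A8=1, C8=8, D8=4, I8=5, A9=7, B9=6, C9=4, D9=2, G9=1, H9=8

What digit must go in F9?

Cell F9 itself could take any of {3, 5} by direct elimination.
Consider where 5 can go in row 9.
E9 is out (column E already has a 5).
I9 is out (column I already has a 5).
So the only cell in row 9 that can hold 5 is F9.
Therefore F9 = 5.

5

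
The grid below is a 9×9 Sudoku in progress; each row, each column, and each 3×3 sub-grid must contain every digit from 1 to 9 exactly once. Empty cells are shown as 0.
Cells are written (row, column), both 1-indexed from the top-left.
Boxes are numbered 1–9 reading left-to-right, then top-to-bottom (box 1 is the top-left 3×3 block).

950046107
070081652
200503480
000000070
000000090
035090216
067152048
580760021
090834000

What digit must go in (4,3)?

Cell (4,3) itself could take any of {1, 2, 4, 6, 8, 9} by direct elimination.
Consider where 9 can go in row 4.
(4,1) is out (column 1 already has a 9). (4,2) is out (column 2 already has a 9). (4,4) is out (box 5 already has a 9). (4,5) is out (column 5 already has a 9). The remaining empty cells in row 4 are similarly blocked.
So the only cell in row 4 that can hold 9 is (4,3).
Therefore (4,3) = 9.

9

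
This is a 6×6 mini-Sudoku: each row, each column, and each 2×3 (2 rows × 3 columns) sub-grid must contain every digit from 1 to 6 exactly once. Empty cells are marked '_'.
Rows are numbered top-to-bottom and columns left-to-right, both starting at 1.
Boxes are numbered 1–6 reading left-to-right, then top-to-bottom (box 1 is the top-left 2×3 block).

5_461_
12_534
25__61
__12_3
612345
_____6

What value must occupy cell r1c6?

2

Row 1 already contains {1, 4, 5, 6}.
Column 6 already contains {1, 3, 4, 5, 6}.
Its 2×3 block (box 2) already contains {1, 3, 4, 5, 6}.
The only value from 1–6 not eliminated is 2, so r1c6 = 2.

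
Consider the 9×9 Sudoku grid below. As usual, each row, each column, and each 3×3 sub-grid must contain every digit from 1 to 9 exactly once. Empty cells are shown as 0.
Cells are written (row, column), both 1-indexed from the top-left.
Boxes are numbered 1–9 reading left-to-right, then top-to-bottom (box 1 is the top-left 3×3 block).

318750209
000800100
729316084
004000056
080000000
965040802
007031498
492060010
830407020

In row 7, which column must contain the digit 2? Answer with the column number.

Consider where 2 can go in row 7.
(7,1) is out (box 7 already has a 2).
(7,2) is out (column 2 already has a 2).
So the only cell in row 7 that can hold 2 is (7,4).
That is column 4.

4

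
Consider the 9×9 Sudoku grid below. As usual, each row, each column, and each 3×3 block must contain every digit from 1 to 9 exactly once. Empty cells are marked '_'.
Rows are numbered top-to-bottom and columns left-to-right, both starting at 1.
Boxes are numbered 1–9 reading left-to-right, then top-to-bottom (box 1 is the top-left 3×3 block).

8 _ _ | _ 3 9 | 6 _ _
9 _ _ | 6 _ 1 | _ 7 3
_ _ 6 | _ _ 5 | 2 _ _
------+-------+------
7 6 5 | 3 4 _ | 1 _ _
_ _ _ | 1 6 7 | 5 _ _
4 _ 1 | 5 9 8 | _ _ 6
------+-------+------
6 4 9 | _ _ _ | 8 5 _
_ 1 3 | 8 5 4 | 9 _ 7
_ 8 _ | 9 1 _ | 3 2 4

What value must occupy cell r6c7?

7

Row 6 already contains {1, 4, 5, 6, 8, 9}.
Column 7 already contains {1, 2, 3, 5, 6, 8, 9}.
Its 3×3 block (box 6) already contains {1, 5, 6}.
The only value from 1–9 not eliminated is 7, so r6c7 = 7.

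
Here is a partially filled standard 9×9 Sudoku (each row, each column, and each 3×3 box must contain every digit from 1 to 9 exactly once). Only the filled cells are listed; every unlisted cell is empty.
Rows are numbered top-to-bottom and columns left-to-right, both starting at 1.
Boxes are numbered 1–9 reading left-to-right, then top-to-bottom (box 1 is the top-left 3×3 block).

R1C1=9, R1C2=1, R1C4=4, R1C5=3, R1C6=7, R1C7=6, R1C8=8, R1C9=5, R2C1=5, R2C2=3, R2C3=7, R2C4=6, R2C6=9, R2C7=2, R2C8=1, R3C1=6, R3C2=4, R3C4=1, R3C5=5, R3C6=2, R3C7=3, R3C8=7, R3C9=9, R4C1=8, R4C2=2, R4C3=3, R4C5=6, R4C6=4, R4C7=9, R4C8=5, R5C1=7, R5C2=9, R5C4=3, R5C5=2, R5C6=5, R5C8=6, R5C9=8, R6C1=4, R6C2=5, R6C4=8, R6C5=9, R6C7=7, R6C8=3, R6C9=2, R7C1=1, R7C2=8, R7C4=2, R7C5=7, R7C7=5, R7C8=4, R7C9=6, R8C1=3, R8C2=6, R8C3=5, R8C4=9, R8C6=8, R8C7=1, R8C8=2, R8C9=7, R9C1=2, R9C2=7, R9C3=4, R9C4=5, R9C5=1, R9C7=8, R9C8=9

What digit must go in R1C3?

2

Row 1 already contains {1, 3, 4, 5, 6, 7, 8, 9}.
Column 3 already contains {3, 4, 5, 7}.
Its 3×3 block (box 1) already contains {1, 3, 4, 5, 6, 7, 9}.
The only value from 1–9 not eliminated is 2, so R1C3 = 2.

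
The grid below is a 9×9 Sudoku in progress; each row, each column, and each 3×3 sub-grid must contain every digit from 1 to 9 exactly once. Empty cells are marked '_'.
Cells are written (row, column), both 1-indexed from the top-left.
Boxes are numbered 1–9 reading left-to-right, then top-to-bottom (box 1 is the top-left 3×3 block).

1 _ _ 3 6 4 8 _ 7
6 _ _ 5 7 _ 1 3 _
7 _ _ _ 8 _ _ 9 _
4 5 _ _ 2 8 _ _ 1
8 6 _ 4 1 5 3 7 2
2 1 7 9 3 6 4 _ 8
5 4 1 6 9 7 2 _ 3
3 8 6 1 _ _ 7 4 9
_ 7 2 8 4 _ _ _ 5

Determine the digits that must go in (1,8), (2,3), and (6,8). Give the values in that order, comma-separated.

For (1,8):
  Consider where 2 can go in column 8.
  (4,8) is out (row 4 already has a 2).
  (6,8) is out (row 6 already has a 2).
  (7,8) is out (row 7 already has a 2).
  (9,8) is out (row 9 already has a 2).
  So the only cell in column 8 that can hold 2 is (1,8).
  So (1,8) = 2.
For (2,3):
  Consider where 8 can go in row 2.
  (2,2) is out (column 2 already has a 8).
  (2,6) is out (column 6 already has a 8).
  (2,9) is out (column 9 already has a 8).
  So the only cell in row 2 that can hold 8 is (2,3).
  So (2,3) = 8.
For (6,8):
  Row 6 already contains {1, 2, 3, 4, 6, 7, 8, 9}.
  Column 8 already contains {3, 4, 7, 9}.
  Its 3×3 block (box 6) already contains {1, 2, 3, 4, 7, 8}.
  The only value from 1–9 not eliminated is 5, so (6,8) = 5.

2,8,5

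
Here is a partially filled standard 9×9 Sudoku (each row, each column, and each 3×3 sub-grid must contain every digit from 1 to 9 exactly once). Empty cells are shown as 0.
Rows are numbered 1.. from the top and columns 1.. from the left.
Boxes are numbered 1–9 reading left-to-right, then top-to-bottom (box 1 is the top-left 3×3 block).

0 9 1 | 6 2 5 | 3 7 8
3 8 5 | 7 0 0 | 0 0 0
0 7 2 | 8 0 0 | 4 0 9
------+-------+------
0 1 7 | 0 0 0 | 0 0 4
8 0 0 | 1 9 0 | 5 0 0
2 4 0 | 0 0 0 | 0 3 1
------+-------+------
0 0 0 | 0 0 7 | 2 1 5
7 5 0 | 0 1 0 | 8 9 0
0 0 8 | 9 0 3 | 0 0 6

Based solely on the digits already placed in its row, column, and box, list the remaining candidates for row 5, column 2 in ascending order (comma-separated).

Row 5 already contains {1, 5, 8, 9}.
Column 2 already contains {1, 4, 5, 7, 8, 9}.
Its 3×3 block (box 4) already contains {1, 2, 4, 7, 8}.
Removing those from 1–9 leaves {3, 6} as the candidates for row 5, column 2.

3,6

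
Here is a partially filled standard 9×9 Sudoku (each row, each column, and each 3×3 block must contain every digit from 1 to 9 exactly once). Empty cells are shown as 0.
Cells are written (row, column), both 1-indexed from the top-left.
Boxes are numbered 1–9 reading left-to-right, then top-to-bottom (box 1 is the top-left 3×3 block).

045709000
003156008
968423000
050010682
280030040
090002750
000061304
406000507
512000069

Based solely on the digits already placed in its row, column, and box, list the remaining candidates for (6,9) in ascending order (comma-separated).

Row 6 already contains {2, 5, 7, 9}.
Column 9 already contains {2, 4, 7, 8, 9}.
Its 3×3 block (box 6) already contains {2, 4, 5, 6, 7, 8}.
Removing those from 1–9 leaves {1, 3} as the candidates for (6,9).

1,3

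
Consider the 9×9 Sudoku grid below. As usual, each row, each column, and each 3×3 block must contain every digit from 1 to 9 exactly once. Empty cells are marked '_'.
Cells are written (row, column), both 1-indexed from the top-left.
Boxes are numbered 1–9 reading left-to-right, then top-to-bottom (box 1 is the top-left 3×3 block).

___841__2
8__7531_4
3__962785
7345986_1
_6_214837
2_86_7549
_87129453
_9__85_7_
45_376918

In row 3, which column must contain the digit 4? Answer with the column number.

Consider where 4 can go in row 3.
(3,3) is out (column 3 already has a 4).
So the only cell in row 3 that can hold 4 is (3,2).
That is column 2.

2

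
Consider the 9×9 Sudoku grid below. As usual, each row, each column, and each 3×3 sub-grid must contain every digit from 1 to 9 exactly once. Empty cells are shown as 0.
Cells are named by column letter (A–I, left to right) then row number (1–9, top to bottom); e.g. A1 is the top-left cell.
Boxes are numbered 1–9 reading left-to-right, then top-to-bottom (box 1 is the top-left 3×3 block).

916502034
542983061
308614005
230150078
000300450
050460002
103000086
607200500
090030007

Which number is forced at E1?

7

Row 1 already contains {1, 2, 3, 4, 5, 6, 9}.
Column E already contains {1, 3, 5, 6, 8}.
Its 3×3 block (box 2) already contains {1, 2, 3, 4, 5, 6, 8, 9}.
The only value from 1–9 not eliminated is 7, so E1 = 7.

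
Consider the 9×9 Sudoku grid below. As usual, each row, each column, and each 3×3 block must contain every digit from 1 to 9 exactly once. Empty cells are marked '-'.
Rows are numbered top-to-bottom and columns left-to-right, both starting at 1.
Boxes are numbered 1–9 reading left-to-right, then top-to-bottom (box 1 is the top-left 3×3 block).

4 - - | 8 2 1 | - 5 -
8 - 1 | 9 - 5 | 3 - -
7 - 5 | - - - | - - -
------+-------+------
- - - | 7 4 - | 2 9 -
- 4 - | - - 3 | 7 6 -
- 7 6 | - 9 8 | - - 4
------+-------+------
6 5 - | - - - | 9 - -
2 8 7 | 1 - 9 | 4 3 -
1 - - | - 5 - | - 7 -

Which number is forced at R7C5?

Cell R7C5 itself could take any of {3, 7, 8} by direct elimination.
Consider where 8 can go in column 5.
R2C5 is out (row 2 already has a 8).
R3C5 is out (box 2 already has a 8).
R5C5 is out (box 5 already has a 8).
R8C5 is out (row 8 already has a 8).
So the only cell in column 5 that can hold 8 is R7C5.
Therefore R7C5 = 8.

8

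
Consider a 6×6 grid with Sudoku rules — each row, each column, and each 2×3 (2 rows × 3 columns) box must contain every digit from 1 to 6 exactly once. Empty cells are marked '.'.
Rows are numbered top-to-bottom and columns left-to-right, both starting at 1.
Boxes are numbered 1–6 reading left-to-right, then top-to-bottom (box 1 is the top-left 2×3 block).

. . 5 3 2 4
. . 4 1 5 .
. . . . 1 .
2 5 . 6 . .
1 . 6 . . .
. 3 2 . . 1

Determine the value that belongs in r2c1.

3

Cell r2c1 itself could take any of {3, 6} by direct elimination.
Consider where 3 can go in row 2.
r2c2 is out (column 2 already has a 3).
r2c6 is out (box 2 already has a 3).
So the only cell in row 2 that can hold 3 is r2c1.
Therefore r2c1 = 3.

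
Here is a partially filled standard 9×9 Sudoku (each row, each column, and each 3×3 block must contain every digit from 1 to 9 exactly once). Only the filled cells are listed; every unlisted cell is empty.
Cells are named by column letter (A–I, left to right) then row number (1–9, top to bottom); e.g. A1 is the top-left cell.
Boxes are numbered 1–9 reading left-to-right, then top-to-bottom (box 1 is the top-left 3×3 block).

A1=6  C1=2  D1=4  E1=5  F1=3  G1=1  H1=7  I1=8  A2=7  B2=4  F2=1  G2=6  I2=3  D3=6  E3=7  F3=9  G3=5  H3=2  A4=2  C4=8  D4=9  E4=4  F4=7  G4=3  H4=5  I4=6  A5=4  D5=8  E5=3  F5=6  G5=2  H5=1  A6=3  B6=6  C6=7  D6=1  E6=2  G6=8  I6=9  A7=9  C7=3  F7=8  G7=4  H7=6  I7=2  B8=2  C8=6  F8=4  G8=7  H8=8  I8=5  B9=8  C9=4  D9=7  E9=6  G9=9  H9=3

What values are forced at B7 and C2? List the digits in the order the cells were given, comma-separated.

For B7:
  Consider where 7 can go in box 7.
  A8 is out (row 8 already has a 7).
  A9 is out (row 9 already has a 7).
  So the only cell in box 7 that can hold 7 is B7.
  So B7 = 7.
For C2:
  Consider where 5 can go in box 1.
  B1 is out (row 1 already has a 5).
  A3 is out (row 3 already has a 5).
  B3 is out (row 3 already has a 5).
  C3 is out (row 3 already has a 5).
  So the only cell in box 1 that can hold 5 is C2.
  So C2 = 5.

7,5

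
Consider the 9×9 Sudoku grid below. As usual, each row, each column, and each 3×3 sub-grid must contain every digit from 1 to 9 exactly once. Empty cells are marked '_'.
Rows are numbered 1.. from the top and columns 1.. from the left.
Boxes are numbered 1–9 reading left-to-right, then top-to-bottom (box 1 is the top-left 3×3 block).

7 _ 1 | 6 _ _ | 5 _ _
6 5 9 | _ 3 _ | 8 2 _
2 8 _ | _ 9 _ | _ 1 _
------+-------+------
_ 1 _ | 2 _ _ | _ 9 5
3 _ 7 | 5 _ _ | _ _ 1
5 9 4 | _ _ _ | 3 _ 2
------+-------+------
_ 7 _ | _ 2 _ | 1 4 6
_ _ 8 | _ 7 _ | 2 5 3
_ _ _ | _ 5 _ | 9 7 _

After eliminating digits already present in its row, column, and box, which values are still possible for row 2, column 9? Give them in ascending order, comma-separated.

Row 2 already contains {2, 3, 5, 6, 8, 9}.
Column 9 already contains {1, 2, 3, 5, 6}.
Its 3×3 block (box 3) already contains {1, 2, 5, 8}.
Removing those from 1–9 leaves {4, 7} as the candidates for row 2, column 9.

4,7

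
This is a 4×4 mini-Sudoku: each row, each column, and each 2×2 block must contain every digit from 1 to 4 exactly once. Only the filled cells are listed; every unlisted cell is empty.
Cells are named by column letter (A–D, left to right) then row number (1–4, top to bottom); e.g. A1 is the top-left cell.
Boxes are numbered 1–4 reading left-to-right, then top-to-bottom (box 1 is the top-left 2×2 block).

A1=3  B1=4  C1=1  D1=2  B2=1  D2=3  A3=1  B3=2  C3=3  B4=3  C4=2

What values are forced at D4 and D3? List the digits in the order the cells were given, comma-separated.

1,4

For D4:
  Consider where 1 can go in column D.
  D3 is out (row 3 already has a 1).
  So the only cell in column D that can hold 1 is D4.
  So D4 = 1.
For D3:
  Row 3 already contains {1, 2, 3}.
  Column D already contains {2, 3}.
  Its 2×2 block (box 4) already contains {2, 3}.
  The only value from 1–4 not eliminated is 4, so D3 = 4.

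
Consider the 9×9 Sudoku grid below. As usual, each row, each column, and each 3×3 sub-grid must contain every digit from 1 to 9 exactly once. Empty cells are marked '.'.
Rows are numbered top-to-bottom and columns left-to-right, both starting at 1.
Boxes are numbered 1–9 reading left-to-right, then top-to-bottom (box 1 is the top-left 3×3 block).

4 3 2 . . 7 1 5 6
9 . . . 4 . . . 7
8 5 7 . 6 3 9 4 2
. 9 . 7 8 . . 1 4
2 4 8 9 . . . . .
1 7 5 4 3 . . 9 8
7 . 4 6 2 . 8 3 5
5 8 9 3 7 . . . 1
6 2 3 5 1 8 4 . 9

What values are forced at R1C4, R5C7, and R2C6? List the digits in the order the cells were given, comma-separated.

For R1C4:
  Row 1 already contains {1, 2, 3, 4, 5, 6, 7}.
  Column 4 already contains {3, 4, 5, 6, 7, 9}.
  Its 3×3 block (box 2) already contains {3, 4, 6, 7}.
  The only value from 1–9 not eliminated is 8, so R1C4 = 8.
For R5C7:
  Consider where 7 can go in column 7.
  R2C7 is out (row 2 already has a 7).
  R4C7 is out (row 4 already has a 7).
  R6C7 is out (row 6 already has a 7).
  R8C7 is out (row 8 already has a 7).
  So the only cell in column 7 that can hold 7 is R5C7.
  So R5C7 = 7.
For R2C6:
  Consider where 5 can go in box 2.
  R1C4 is out (row 1 already has a 5).
  R1C5 is out (row 1 already has a 5).
  R2C4 is out (column 4 already has a 5).
  R3C4 is out (row 3 already has a 5).
  So the only cell in box 2 that can hold 5 is R2C6.
  So R2C6 = 5.

8,7,5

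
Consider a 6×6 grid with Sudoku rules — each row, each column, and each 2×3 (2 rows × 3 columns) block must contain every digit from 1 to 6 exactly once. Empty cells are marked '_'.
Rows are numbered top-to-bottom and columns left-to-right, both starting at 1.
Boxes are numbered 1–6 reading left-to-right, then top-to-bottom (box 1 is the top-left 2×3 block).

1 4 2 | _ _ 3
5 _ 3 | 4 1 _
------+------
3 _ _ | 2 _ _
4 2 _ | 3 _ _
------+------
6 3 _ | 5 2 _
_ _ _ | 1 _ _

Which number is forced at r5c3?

1

Cell r5c3 itself could take any of {1, 4} by direct elimination.
Consider where 1 can go in row 5.
r5c6 is out (box 6 already has a 1).
So the only cell in row 5 that can hold 1 is r5c3.
Therefore r5c3 = 1.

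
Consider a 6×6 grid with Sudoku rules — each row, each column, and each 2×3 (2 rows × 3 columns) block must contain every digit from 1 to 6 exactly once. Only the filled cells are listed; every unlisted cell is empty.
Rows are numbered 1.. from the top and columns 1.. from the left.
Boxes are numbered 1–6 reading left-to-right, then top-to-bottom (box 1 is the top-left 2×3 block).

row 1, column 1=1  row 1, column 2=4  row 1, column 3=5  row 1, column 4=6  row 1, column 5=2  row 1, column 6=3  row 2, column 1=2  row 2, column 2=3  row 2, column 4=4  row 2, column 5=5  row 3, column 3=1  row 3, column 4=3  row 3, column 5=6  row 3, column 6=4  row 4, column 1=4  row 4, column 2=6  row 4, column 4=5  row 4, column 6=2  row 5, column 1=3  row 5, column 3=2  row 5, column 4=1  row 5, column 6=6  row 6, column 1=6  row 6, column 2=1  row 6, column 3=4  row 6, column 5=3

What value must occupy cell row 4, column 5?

1

Row 4 already contains {2, 4, 5, 6}.
Column 5 already contains {2, 3, 5, 6}.
Its 2×3 block (box 4) already contains {2, 3, 4, 5, 6}.
The only value from 1–6 not eliminated is 1, so row 4, column 5 = 1.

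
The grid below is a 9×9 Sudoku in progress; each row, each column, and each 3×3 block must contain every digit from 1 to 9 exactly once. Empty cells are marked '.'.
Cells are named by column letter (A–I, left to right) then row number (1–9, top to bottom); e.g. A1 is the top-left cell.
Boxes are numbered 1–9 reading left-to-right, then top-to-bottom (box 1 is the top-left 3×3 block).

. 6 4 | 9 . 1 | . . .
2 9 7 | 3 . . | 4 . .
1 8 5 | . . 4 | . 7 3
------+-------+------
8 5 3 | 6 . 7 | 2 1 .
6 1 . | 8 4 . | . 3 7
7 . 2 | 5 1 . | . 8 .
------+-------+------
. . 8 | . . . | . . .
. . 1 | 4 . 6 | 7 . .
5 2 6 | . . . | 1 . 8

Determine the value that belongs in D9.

7

Row 9 already contains {1, 2, 5, 6, 8}.
Column D already contains {3, 4, 5, 6, 8, 9}.
Its 3×3 block (box 8) already contains {4, 6}.
The only value from 1–9 not eliminated is 7, so D9 = 7.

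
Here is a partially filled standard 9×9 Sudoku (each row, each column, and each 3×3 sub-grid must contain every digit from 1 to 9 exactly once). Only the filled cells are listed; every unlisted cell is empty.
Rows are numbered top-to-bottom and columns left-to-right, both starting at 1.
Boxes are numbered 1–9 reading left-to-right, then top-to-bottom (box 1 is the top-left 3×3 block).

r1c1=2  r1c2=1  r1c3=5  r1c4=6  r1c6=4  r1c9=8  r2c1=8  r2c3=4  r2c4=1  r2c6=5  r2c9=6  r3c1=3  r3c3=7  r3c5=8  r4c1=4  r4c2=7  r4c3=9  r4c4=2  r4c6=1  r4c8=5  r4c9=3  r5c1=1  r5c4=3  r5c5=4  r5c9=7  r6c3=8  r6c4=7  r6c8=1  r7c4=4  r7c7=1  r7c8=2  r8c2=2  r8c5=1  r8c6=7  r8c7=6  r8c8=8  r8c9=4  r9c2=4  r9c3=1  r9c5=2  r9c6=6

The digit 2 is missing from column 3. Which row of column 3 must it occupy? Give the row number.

5

Consider where 2 can go in column 3.
r7c3 is out (row 7 already has a 2).
r8c3 is out (row 8 already has a 2).
So the only cell in column 3 that can hold 2 is r5c3.
That is row 5.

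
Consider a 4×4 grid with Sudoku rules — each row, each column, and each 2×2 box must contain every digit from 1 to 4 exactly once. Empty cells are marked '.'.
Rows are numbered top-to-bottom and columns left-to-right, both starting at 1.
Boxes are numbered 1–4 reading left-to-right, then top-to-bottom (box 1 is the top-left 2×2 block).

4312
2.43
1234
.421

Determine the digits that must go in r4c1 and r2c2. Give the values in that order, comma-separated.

3,1

For r4c1:
  Row 4 already contains {1, 2, 4}.
  Column 1 already contains {1, 2, 4}.
  Its 2×2 block (box 3) already contains {1, 2, 4}.
  The only value from 1–4 not eliminated is 3, so r4c1 = 3.
For r2c2:
  Row 2 already contains {2, 3, 4}.
  Column 2 already contains {2, 3, 4}.
  Its 2×2 block (box 1) already contains {2, 3, 4}.
  The only value from 1–4 not eliminated is 1, so r2c2 = 1.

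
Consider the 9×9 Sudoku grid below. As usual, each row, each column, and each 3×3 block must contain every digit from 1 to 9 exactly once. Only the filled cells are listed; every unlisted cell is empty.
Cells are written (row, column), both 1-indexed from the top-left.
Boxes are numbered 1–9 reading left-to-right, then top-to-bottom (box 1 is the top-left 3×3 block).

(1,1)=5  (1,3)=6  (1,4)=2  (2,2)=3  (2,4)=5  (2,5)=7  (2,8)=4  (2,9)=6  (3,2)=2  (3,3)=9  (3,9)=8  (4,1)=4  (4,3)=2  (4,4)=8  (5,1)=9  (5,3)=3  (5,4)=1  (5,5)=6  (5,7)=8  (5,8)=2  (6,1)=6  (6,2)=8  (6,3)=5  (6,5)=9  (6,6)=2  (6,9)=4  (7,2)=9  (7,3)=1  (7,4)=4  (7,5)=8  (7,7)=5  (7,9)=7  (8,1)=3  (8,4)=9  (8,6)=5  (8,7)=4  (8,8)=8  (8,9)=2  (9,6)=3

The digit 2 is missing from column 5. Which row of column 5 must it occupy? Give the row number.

Consider where 2 can go in column 5.
(1,5) is out (row 1 already has a 2).
(3,5) is out (row 3 already has a 2).
(4,5) is out (row 4 already has a 2).
(8,5) is out (row 8 already has a 2).
So the only cell in column 5 that can hold 2 is (9,5).
That is row 9.

9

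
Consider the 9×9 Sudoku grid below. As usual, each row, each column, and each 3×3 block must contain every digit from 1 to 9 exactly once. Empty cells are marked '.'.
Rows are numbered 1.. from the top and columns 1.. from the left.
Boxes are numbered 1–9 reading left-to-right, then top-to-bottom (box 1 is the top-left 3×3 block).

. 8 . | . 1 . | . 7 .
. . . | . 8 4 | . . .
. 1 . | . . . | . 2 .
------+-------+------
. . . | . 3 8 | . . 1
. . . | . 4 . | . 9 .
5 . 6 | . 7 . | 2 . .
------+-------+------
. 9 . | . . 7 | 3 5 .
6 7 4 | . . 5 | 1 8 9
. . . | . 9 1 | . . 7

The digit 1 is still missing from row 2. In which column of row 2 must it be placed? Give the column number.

Consider where 1 can go in row 2.
row 2, column 1 is out (box 1 already has a 1). row 2, column 2 is out (column 2 already has a 1). row 2, column 3 is out (box 1 already has a 1). row 2, column 4 is out (box 2 already has a 1). The remaining empty cells in row 2 are similarly blocked.
So the only cell in row 2 that can hold 1 is row 2, column 8.
That is column 8.

8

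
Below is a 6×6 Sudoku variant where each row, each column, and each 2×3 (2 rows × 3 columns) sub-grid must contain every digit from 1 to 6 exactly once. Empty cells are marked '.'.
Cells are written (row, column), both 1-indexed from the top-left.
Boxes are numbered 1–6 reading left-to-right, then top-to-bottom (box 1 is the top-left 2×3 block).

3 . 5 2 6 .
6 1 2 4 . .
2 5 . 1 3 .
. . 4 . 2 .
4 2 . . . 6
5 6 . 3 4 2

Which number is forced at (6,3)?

1

Row 6 already contains {2, 3, 4, 5, 6}.
Column 3 already contains {2, 4, 5}.
Its 2×3 block (box 5) already contains {2, 4, 5, 6}.
The only value from 1–6 not eliminated is 1, so (6,3) = 1.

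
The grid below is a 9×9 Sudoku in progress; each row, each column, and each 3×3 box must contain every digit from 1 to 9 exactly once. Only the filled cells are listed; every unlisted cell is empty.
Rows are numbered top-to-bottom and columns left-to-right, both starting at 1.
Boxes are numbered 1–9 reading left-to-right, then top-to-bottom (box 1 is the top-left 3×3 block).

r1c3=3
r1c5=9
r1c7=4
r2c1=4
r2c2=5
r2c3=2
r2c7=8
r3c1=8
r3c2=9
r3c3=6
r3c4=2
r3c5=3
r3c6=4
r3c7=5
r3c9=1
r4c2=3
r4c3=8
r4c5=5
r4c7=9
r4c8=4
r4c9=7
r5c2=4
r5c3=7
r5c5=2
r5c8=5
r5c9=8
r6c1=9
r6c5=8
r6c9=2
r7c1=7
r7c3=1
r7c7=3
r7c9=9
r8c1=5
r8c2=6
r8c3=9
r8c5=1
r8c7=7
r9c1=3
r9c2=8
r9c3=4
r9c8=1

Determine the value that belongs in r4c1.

Cell r4c1 itself could take any of {1, 2, 6} by direct elimination.
Consider where 2 can go in column 1.
r1c1 is out (box 1 already has a 2).
r5c1 is out (row 5 already has a 2).
So the only cell in column 1 that can hold 2 is r4c1.
Therefore r4c1 = 2.

2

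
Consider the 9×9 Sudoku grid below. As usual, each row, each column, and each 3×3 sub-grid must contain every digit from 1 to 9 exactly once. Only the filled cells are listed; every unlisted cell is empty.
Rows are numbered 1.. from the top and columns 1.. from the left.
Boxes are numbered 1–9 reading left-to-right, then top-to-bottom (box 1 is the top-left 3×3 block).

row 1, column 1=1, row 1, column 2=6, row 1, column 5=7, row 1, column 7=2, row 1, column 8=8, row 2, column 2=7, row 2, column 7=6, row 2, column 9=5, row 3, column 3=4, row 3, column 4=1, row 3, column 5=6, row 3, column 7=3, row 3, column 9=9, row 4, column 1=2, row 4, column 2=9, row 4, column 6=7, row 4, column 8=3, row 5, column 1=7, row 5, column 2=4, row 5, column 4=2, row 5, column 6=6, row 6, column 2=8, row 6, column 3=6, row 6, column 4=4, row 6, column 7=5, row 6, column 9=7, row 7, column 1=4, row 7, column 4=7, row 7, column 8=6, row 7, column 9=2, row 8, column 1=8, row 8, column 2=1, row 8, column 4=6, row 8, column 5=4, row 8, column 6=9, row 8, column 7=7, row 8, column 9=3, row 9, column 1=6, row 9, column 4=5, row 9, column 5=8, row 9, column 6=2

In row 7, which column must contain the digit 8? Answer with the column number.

Consider where 8 can go in row 7.
row 7, column 2 is out (column 2 already has a 8).
row 7, column 3 is out (box 7 already has a 8).
row 7, column 5 is out (column 5 already has a 8).
row 7, column 6 is out (box 8 already has a 8).
So the only cell in row 7 that can hold 8 is row 7, column 7.
That is column 7.

7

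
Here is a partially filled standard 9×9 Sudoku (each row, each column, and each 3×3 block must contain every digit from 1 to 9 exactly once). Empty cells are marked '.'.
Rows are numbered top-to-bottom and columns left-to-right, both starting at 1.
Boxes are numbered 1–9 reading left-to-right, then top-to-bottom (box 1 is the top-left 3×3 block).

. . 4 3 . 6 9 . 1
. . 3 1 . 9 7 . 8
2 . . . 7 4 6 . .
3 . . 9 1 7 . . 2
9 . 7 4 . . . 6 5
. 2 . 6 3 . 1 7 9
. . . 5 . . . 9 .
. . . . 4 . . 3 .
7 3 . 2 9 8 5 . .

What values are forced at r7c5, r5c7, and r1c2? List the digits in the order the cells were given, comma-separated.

For r7c5:
  Row 7 already contains {5, 9}.
  Column 5 already contains {1, 3, 4, 7, 9}.
  Its 3×3 block (box 8) already contains {2, 4, 5, 8, 9}.
  The only value from 1–9 not eliminated is 6, so r7c5 = 6.
For r5c7:
  Consider where 3 can go in row 5.
  r5c2 is out (column 2 already has a 3).
  r5c5 is out (column 5 already has a 3).
  r5c6 is out (box 5 already has a 3).
  So the only cell in row 5 that can hold 3 is r5c7.
  So r5c7 = 3.
For r1c2:
  Consider where 7 can go in box 1.
  r1c1 is out (column 1 already has a 7).
  r2c1 is out (row 2 already has a 7).
  r2c2 is out (row 2 already has a 7).
  r3c2 is out (row 3 already has a 7).
  r3c3 is out (row 3 already has a 7).
  So the only cell in box 1 that can hold 7 is r1c2.
  So r1c2 = 7.

6,3,7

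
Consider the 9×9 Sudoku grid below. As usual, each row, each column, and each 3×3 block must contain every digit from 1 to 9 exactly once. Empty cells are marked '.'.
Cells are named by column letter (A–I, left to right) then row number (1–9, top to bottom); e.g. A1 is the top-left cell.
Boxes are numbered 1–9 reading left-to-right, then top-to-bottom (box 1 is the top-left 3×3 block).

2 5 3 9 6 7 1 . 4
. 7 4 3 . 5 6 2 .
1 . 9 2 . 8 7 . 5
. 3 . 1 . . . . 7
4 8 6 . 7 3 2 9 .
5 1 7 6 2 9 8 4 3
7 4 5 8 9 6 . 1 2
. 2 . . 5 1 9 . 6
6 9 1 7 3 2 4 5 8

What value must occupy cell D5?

5

Row 5 already contains {2, 3, 4, 6, 7, 8, 9}.
Column D already contains {1, 2, 3, 6, 7, 8, 9}.
Its 3×3 block (box 5) already contains {1, 2, 3, 6, 7, 9}.
The only value from 1–9 not eliminated is 5, so D5 = 5.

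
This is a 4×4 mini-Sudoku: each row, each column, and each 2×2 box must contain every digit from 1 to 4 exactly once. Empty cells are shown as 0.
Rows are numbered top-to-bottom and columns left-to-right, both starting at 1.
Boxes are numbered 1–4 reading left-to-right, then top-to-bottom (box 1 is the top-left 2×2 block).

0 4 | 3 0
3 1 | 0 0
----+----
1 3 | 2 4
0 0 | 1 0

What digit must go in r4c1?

4

Cell r4c1 itself could take any of {2, 4} by direct elimination.
Consider where 4 can go in row 4.
r4c2 is out (column 2 already has a 4).
r4c4 is out (column 4 already has a 4).
So the only cell in row 4 that can hold 4 is r4c1.
Therefore r4c1 = 4.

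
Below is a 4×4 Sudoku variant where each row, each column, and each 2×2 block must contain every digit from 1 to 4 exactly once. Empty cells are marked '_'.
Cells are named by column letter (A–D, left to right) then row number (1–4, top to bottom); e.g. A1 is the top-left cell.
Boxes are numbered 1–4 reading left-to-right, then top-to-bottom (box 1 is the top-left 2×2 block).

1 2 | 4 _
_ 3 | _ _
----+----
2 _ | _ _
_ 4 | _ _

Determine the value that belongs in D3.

4

Cell D3 itself could take any of {1, 3, 4} by direct elimination.
Consider where 4 can go in row 3.
B3 is out (column B already has a 4).
C3 is out (column C already has a 4).
So the only cell in row 3 that can hold 4 is D3.
Therefore D3 = 4.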